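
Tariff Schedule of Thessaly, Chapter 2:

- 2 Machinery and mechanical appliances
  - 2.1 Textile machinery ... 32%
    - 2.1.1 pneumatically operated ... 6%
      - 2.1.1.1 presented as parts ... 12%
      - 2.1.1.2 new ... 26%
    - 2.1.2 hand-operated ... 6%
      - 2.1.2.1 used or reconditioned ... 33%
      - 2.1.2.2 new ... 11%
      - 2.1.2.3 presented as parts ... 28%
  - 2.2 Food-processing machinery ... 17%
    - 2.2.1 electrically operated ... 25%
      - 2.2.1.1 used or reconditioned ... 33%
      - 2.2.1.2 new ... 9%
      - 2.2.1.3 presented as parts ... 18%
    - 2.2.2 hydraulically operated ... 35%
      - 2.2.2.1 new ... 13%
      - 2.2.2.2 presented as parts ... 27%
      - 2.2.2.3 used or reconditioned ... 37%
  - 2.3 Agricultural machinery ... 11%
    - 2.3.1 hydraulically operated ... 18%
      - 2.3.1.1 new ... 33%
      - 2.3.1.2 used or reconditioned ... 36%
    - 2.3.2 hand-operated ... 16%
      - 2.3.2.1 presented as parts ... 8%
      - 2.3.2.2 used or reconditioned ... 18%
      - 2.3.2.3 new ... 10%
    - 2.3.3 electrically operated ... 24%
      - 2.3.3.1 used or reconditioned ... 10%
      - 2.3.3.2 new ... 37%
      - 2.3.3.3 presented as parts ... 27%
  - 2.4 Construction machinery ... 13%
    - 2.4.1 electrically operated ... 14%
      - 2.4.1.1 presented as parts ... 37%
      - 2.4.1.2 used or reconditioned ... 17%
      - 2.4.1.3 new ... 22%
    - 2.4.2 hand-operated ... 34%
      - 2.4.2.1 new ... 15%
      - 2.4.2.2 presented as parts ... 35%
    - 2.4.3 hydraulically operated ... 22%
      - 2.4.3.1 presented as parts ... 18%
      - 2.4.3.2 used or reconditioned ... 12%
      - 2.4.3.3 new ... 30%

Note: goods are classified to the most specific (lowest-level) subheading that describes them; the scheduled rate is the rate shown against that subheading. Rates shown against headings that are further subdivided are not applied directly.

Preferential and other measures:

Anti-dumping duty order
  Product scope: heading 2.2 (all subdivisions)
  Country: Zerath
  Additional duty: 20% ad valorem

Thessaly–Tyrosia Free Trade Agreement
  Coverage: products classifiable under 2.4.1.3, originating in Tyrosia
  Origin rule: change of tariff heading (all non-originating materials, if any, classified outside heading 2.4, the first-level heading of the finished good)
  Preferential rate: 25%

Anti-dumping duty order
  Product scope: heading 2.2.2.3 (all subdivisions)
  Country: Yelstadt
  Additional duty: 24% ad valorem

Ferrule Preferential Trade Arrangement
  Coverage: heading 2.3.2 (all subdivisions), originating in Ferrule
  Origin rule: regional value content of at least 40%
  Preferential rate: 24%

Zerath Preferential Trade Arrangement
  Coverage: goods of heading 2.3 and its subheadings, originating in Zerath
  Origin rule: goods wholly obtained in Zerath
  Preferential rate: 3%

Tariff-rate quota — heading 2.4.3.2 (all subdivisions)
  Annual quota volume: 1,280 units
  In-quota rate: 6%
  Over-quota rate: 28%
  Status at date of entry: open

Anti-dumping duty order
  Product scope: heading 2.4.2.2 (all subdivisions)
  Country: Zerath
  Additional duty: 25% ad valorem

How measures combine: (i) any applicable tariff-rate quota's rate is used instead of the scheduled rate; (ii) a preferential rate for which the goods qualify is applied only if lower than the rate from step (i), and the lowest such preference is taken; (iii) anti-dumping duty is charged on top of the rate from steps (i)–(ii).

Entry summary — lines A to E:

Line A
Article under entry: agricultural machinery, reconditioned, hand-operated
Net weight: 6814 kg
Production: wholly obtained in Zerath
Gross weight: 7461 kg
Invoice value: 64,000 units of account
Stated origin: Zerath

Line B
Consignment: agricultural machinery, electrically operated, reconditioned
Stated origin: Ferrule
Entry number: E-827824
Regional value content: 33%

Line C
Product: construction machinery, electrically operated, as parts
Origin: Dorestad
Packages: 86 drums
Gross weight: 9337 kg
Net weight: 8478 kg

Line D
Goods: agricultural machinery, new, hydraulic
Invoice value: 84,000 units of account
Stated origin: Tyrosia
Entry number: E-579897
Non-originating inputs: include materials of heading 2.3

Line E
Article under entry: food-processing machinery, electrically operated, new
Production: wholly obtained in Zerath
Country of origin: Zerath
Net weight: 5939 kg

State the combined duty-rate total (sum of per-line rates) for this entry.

Line A: agricultural → 2.3; hand-operated → 2.3.2; reconditioned → 2.3.2.2. Scheduled 18%. Zerath agreement on 2.3: wholly obtained → 3% available; preferential 3%. → 3%.
Line B: agricultural → 2.3; electrically operated → 2.3.3; reconditioned → 2.3.3.1. Scheduled 10%. Ferrule agreement on 2.3.2: 2.3.3.1 not covered. → 10%.
Line C: construction → 2.4; electrically operated → 2.4.1; as parts → 2.4.1.1. Scheduled 37%. No special measure applies. → 37%.
Line D: agricultural → 2.3; hydraulic → 2.3.1; new → 2.3.1.1. Scheduled 33%. Tyrosia agreement on 2.4.1.3: 2.3.1.1 not covered. → 33%.
Line E: food-processing → 2.2; electrically operated → 2.2.1; new → 2.2.1.2. Scheduled 9%. Zerath agreement on 2.3: 2.2.1.2 not covered; anti-dumping (Zerath, 2.2): +20%; total 9% + 20% = 29%. → 29%.
Sum: 3% + 10% + 37% + 33% + 29% = 112%.

112%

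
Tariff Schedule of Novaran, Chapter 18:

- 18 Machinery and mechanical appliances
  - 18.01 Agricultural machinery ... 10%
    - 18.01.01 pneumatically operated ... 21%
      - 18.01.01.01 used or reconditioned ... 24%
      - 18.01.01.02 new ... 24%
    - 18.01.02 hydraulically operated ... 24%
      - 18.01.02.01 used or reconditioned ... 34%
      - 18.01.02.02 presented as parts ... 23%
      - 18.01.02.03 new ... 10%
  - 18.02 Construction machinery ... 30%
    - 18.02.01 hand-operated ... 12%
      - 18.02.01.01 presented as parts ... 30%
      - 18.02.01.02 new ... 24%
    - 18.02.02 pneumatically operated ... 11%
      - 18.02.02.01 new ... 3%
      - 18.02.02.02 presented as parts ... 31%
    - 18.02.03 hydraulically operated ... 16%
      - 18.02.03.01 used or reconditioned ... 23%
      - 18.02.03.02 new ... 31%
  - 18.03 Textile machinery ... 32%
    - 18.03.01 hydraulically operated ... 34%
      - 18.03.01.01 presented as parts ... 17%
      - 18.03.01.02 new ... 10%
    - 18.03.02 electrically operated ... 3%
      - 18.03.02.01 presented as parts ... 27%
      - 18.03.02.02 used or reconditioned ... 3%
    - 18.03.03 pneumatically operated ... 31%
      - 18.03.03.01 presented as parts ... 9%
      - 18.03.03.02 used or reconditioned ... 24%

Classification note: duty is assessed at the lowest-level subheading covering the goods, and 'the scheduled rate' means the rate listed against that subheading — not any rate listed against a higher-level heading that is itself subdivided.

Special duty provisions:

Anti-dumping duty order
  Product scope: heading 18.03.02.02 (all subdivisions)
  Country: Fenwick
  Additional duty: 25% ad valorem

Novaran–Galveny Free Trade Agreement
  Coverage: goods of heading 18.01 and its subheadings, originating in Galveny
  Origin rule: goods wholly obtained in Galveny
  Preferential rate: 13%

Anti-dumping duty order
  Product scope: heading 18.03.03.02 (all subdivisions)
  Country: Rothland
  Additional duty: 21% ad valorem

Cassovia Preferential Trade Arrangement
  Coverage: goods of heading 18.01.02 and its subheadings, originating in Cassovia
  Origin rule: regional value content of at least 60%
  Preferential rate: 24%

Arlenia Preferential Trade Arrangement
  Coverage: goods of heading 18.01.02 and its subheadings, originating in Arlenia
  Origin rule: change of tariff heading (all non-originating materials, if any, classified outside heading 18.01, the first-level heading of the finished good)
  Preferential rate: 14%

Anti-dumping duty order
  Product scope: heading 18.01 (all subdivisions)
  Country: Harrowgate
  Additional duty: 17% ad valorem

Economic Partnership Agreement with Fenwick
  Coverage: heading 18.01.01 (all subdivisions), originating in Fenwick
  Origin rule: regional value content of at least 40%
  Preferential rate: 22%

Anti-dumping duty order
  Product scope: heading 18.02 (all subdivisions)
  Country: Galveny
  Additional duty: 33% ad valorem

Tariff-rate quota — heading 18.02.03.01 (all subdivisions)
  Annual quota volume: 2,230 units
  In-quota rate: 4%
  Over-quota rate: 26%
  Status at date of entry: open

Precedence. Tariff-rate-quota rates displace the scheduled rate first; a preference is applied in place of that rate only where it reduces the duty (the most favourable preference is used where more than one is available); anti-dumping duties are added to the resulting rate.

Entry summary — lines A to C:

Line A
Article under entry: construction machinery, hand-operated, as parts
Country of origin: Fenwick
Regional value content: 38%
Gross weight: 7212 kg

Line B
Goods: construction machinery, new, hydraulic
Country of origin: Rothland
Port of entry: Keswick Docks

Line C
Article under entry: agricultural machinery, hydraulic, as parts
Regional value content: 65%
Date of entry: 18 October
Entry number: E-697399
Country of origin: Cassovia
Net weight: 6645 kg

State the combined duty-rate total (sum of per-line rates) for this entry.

84%

Line A: construction → 18.02; hand-operated → 18.02.01; as parts → 18.02.01.01. Scheduled 30%. Fenwick agreement on 18.01.01: 18.02.01.01 not covered. → 30%.
Line B: construction → 18.02; hydraulic → 18.02.03; new → 18.02.03.02. Scheduled 31%. No special measure applies. → 31%.
Line C: agricultural → 18.01; hydraulic → 18.01.02; as parts → 18.01.02.02. Scheduled 23%. Cassovia agreement on 18.01.02: RVC ≥ 60% → 24% available; preference 24% not lower than 23% → no reduction. → 23%.
Sum: 30% + 31% + 23% = 84%.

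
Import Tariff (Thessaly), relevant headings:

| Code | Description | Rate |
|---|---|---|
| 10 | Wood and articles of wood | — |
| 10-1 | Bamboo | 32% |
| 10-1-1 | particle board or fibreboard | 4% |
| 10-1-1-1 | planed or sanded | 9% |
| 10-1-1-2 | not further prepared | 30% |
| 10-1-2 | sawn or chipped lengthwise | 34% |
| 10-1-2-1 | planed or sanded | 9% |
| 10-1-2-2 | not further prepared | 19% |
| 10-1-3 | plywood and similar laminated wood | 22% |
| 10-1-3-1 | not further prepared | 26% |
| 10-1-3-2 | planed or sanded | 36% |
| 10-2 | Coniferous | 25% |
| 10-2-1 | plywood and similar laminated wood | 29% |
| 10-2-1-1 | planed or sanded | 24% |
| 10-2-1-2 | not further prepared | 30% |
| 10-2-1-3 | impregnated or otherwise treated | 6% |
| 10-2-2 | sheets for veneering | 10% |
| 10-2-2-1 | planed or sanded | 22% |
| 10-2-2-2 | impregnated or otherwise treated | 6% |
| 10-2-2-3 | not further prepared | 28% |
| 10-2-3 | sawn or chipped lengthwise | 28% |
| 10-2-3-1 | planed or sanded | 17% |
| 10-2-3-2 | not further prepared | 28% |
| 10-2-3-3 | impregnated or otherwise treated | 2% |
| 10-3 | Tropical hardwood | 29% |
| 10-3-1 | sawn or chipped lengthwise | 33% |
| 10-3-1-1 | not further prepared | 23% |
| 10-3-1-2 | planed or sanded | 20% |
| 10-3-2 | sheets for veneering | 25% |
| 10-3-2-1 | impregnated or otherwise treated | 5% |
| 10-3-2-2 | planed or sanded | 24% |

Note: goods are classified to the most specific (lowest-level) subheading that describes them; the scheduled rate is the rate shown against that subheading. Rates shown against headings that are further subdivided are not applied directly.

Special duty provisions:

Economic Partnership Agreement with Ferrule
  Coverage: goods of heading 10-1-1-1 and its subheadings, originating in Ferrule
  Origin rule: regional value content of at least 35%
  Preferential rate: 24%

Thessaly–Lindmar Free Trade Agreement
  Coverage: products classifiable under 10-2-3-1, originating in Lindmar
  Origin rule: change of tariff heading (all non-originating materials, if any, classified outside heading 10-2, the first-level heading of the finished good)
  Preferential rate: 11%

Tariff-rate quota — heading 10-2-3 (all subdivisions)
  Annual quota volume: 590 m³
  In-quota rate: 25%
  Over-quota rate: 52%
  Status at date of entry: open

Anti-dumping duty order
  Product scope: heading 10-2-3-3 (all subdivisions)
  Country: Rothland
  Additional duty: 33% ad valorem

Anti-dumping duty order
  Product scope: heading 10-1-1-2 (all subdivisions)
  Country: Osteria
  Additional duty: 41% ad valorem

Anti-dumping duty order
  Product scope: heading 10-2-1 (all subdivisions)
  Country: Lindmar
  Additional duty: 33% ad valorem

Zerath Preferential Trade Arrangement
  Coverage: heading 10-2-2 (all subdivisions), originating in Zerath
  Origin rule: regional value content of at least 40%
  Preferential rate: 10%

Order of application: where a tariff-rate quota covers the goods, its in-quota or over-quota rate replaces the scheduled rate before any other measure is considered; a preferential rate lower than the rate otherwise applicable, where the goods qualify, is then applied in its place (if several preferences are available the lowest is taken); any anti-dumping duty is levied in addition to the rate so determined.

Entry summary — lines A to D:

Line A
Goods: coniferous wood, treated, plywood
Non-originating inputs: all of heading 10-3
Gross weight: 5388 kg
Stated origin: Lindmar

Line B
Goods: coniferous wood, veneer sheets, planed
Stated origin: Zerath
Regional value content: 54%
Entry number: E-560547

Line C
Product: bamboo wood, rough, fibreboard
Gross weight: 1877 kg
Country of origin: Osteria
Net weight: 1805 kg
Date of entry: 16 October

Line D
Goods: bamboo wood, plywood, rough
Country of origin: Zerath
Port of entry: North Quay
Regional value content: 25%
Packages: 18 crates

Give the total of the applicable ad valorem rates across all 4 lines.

Line A: coniferous → 10-2; plywood → 10-2-1; treated → 10-2-1-3. Scheduled 6%. Lindmar agreement on 10-2-3-1: 10-2-1-3 not covered; anti-dumping (Lindmar, 10-2-1): +33%; total 6% + 33% = 39%. → 39%.
Line B: coniferous → 10-2; veneer sheets → 10-2-2; planed → 10-2-2-1. Scheduled 22%. Zerath agreement on 10-2-2: RVC ≥ 40% → 10% available; preferential 10%. → 10%.
Line C: bamboo → 10-1; fibreboard → 10-1-1; rough → 10-1-1-2. Scheduled 30%. anti-dumping (Osteria, 10-1-1-2): +41%; total 30% + 41% = 71%. → 71%.
Line D: bamboo → 10-1; plywood → 10-1-3; rough → 10-1-3-1. Scheduled 26%. Zerath agreement on 10-2-2: 10-1-3-1 not covered. → 26%.
Sum: 39% + 10% + 71% + 26% = 146%.

146%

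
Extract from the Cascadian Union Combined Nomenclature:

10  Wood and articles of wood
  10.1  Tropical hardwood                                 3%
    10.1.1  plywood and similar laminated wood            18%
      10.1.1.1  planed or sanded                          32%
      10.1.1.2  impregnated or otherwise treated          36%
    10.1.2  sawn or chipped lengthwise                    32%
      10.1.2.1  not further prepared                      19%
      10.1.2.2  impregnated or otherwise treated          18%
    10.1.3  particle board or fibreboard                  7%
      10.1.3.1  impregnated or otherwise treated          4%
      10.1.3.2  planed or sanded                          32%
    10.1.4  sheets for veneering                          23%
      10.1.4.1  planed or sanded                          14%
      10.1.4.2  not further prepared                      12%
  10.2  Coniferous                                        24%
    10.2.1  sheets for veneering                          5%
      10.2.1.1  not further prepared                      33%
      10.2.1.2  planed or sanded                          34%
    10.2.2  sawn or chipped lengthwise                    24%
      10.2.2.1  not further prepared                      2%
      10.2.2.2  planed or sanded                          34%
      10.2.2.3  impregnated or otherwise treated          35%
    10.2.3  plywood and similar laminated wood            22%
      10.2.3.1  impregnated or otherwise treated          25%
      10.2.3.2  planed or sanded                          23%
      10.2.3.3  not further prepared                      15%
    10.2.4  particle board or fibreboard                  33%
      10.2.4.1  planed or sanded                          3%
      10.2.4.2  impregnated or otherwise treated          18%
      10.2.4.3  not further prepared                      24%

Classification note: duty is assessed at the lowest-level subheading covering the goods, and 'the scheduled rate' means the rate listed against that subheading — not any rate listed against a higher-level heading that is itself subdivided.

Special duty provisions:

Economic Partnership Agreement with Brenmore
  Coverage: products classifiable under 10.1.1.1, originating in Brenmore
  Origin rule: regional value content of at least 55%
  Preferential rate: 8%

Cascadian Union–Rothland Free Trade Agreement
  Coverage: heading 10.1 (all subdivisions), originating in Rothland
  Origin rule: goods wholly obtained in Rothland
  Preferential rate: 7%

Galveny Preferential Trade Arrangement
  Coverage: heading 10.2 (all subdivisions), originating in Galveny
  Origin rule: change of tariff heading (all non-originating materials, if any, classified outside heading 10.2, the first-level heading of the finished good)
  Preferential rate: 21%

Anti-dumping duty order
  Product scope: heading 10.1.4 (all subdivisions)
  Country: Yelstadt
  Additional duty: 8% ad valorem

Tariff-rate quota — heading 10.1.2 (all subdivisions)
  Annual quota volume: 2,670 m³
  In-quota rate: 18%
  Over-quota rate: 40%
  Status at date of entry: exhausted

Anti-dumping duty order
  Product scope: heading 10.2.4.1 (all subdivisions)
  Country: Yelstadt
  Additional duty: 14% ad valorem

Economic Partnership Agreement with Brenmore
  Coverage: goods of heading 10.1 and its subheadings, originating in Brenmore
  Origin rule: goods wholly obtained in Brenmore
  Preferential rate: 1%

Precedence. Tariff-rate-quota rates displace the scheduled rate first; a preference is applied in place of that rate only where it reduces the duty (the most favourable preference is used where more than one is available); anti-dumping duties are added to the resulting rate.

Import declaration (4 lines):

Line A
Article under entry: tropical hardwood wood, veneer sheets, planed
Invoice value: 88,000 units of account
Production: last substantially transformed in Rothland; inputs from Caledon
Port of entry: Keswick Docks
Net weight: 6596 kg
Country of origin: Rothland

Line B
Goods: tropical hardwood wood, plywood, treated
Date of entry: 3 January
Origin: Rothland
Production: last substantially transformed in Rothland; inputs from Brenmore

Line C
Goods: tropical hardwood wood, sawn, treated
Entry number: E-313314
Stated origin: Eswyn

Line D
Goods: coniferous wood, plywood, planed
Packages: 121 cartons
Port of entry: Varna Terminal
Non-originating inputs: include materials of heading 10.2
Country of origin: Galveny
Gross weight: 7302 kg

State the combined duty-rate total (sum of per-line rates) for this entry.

Line A: tropical hardwood → 10.1; veneer sheets → 10.1.4; planed → 10.1.4.1. Scheduled 14%. Rothland agreement on 10.1: not wholly obtained. → 14%.
Line B: tropical hardwood → 10.1; plywood → 10.1.1; treated → 10.1.1.2. Scheduled 36%. Rothland agreement on 10.1: not wholly obtained. → 36%.
Line C: tropical hardwood → 10.1; sawn → 10.1.2; treated → 10.1.2.2. Scheduled 18%. quota on 10.1.2 exhausted → over-quota 40%. → 40%.
Line D: coniferous → 10.2; plywood → 10.2.3; planed → 10.2.3.2. Scheduled 23%. Galveny agreement on 10.2: CTH not met. → 23%.
Sum: 14% + 36% + 40% + 23% = 113%.

113%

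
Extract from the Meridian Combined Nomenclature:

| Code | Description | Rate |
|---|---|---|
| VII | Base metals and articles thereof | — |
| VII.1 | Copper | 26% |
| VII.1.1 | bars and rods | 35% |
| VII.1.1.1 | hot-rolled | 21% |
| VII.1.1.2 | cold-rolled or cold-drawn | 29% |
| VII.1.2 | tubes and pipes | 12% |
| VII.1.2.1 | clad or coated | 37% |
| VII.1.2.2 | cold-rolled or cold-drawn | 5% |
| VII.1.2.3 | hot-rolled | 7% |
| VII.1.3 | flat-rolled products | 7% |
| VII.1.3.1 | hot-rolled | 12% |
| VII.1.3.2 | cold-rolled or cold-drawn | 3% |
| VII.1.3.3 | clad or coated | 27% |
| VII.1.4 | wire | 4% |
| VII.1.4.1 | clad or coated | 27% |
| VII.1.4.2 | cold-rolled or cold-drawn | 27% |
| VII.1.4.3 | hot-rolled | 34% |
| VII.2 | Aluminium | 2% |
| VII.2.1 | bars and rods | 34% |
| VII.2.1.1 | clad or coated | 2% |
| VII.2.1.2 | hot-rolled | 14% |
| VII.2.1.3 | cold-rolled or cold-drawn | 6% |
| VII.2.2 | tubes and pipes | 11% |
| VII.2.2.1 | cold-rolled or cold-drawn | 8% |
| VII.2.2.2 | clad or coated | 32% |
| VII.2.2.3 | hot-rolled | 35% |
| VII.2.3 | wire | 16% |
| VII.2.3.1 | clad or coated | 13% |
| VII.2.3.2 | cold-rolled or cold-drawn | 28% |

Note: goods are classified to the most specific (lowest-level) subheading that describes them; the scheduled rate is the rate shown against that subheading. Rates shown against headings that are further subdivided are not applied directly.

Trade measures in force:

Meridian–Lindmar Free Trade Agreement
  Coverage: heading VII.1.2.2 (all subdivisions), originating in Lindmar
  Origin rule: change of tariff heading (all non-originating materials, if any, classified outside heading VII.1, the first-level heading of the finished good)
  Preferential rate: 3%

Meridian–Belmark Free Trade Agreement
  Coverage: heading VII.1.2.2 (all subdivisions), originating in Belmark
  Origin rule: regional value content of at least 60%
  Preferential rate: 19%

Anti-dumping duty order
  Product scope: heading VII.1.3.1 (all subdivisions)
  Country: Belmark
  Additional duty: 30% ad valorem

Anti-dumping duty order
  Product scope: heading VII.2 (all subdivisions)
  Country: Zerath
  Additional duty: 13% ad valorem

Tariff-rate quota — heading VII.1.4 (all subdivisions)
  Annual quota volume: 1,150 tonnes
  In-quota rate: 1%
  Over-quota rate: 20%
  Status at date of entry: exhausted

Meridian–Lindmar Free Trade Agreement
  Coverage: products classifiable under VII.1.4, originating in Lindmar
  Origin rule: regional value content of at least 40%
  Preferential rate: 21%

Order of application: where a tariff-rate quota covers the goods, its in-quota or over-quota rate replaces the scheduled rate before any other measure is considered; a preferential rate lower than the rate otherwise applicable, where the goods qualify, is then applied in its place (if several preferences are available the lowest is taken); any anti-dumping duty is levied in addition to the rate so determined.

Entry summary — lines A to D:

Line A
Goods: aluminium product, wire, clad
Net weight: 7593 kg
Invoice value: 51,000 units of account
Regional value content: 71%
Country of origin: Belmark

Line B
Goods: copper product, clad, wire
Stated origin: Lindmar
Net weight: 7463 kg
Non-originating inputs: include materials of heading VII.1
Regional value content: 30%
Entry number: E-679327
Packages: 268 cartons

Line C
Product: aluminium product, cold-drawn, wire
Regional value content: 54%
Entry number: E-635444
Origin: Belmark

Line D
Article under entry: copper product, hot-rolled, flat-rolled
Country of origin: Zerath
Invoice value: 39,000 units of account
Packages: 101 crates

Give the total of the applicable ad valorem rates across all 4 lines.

73%

Line A: aluminium → VII.2; wire → VII.2.3; clad → VII.2.3.1. Scheduled 13%. Belmark agreement on VII.1.2.2: VII.2.3.1 not covered. → 13%.
Line B: copper → VII.1; wire → VII.1.4; clad → VII.1.4.1. Scheduled 27%. quota on VII.1.4 exhausted → over-quota 20%; Lindmar agreement on VII.1.2.2: VII.1.4.1 not covered; Lindmar agreement on VII.1.4: RVC < 40%. → 20%.
Line C: aluminium → VII.2; wire → VII.2.3; cold-drawn → VII.2.3.2. Scheduled 28%. Belmark agreement on VII.1.2.2: VII.2.3.2 not covered. → 28%.
Line D: copper → VII.1; flat-rolled → VII.1.3; hot-rolled → VII.1.3.1. Scheduled 12%. No special measure applies. → 12%.
Sum: 13% + 20% + 28% + 12% = 73%.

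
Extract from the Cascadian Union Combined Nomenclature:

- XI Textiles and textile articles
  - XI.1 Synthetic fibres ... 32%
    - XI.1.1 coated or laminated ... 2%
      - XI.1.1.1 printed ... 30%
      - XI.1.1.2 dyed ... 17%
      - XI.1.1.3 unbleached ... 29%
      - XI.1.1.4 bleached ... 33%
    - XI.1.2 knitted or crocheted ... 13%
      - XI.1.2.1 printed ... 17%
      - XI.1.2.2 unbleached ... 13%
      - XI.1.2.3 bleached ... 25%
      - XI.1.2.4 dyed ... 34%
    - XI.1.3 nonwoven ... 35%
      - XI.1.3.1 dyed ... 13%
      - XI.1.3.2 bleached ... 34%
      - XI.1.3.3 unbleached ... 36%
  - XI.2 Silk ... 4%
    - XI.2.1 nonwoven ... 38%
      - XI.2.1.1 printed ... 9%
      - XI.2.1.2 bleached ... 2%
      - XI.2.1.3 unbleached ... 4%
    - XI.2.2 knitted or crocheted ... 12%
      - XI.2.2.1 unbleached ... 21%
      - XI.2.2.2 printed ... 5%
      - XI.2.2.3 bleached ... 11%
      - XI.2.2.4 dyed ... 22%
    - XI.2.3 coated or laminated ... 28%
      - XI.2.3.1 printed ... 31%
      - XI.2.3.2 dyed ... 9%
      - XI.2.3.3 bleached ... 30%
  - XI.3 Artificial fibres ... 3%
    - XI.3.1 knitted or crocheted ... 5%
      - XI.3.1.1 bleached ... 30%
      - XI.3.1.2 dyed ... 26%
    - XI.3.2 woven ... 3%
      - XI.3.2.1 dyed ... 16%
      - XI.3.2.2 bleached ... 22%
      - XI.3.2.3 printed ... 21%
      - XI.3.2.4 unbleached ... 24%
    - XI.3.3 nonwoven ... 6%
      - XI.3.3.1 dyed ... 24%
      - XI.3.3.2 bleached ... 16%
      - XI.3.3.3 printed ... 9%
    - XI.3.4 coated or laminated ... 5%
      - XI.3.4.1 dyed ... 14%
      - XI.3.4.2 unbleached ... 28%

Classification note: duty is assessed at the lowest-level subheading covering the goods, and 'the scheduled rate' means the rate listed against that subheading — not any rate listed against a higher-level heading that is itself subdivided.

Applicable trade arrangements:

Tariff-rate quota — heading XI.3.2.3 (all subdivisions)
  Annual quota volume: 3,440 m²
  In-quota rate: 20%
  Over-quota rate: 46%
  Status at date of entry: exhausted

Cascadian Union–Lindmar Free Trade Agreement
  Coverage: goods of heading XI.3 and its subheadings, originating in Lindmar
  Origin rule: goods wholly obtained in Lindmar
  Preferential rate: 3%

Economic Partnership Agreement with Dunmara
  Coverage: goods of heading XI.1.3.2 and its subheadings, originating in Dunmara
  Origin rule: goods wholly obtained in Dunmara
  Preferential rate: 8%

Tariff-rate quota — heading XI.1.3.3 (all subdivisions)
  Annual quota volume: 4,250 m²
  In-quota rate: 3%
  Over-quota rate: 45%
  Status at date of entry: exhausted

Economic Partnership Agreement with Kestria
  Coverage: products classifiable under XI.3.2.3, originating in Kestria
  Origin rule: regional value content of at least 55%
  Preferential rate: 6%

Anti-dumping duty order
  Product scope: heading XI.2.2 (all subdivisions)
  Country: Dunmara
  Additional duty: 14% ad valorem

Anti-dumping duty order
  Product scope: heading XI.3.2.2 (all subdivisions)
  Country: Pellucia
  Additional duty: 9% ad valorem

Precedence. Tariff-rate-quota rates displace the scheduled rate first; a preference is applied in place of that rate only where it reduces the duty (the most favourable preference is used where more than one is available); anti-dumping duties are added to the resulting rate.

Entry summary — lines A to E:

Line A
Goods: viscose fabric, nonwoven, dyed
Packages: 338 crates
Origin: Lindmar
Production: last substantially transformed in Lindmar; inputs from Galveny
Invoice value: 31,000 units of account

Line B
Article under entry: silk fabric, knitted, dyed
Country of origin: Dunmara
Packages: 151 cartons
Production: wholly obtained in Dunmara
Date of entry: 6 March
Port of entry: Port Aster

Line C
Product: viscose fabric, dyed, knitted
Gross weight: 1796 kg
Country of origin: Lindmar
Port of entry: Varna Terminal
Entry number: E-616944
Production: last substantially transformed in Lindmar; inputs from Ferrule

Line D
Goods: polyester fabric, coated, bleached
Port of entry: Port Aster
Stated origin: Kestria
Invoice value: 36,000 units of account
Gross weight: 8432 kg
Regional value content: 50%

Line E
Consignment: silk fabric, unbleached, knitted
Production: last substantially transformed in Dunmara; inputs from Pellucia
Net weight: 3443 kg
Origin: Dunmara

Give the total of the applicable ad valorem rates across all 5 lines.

154%

Line A: viscose → XI.3; nonwoven → XI.3.3; dyed → XI.3.3.1. Scheduled 24%. Lindmar agreement on XI.3: not wholly obtained. → 24%.
Line B: silk → XI.2; knitted → XI.2.2; dyed → XI.2.2.4. Scheduled 22%. Dunmara agreement on XI.1.3.2: XI.2.2.4 not covered; anti-dumping (Dunmara, XI.2.2): +14%; total 22% + 14% = 36%. → 36%.
Line C: viscose → XI.3; knitted → XI.3.1; dyed → XI.3.1.2. Scheduled 26%. Lindmar agreement on XI.3: not wholly obtained. → 26%.
Line D: polyester → XI.1; coated → XI.1.1; bleached → XI.1.1.4. Scheduled 33%. Kestria agreement on XI.3.2.3: XI.1.1.4 not covered. → 33%.
Line E: silk → XI.2; knitted → XI.2.2; unbleached → XI.2.2.1. Scheduled 21%. Dunmara agreement on XI.1.3.2: XI.2.2.1 not covered; anti-dumping (Dunmara, XI.2.2): +14%; total 21% + 14% = 35%. → 35%.
Sum: 24% + 36% + 26% + 33% + 35% = 154%.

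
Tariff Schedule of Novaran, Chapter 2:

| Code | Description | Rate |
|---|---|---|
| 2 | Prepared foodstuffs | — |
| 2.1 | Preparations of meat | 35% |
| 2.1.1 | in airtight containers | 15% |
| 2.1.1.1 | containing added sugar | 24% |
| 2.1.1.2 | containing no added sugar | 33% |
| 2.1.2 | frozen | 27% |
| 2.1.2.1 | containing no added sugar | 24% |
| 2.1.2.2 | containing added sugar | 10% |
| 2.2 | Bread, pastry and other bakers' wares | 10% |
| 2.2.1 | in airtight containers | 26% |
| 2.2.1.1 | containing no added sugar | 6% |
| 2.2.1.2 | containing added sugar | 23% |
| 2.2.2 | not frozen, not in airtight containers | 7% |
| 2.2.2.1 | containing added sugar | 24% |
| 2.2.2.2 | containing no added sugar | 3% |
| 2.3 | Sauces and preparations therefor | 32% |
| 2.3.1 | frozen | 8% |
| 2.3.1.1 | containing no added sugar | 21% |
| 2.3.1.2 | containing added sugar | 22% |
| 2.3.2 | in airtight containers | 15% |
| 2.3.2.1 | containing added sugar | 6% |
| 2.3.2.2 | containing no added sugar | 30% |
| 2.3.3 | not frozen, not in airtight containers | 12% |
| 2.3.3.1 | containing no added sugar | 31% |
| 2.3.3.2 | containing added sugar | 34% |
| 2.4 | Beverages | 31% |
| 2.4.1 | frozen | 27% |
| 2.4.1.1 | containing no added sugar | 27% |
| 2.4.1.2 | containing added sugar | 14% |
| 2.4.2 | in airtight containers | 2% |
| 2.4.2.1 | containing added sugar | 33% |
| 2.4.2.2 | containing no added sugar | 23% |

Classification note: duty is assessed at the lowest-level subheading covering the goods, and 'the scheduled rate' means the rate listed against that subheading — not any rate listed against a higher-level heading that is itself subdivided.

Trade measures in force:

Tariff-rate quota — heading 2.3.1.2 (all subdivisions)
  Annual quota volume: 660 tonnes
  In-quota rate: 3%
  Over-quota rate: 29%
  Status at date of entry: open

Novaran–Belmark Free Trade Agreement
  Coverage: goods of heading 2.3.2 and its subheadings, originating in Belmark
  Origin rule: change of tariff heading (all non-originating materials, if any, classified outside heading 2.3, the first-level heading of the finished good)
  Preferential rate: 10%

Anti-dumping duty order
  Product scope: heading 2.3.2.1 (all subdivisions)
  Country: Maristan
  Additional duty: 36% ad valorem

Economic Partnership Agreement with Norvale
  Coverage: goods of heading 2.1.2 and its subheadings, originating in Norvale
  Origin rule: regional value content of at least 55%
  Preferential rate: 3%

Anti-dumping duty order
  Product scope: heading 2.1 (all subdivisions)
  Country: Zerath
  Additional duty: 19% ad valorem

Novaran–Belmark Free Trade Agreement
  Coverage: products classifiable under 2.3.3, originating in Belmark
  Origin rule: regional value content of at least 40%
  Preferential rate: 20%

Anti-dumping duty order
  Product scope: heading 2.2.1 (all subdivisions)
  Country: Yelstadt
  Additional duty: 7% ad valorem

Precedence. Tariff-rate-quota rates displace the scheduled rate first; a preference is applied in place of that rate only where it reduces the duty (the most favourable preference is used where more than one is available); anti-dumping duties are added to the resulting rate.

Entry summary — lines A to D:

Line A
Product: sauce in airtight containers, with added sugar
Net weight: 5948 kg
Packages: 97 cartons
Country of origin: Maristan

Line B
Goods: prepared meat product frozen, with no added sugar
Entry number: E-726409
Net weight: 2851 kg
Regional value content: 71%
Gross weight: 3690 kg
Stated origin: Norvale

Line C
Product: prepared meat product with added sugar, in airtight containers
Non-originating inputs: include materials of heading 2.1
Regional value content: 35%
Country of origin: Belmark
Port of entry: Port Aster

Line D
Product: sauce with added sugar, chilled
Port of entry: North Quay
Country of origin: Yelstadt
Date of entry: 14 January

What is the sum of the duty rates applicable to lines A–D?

Line A: sauce → 2.3; in airtight containers → 2.3.2; with added sugar → 2.3.2.1. Scheduled 6%. anti-dumping (Maristan, 2.3.2.1): +36%; total 6% + 36% = 42%. → 42%.
Line B: prepared meat product → 2.1; frozen → 2.1.2; with no added sugar → 2.1.2.1. Scheduled 24%. Norvale agreement on 2.1.2: RVC ≥ 55% → 3% available; preferential 3%. → 3%.
Line C: prepared meat product → 2.1; in airtight containers → 2.1.1; with added sugar → 2.1.1.1. Scheduled 24%. Belmark agreement on 2.3.2: 2.1.1.1 not covered; Belmark agreement on 2.3.3: 2.1.1.1 not covered. → 24%.
Line D: sauce → 2.3; chilled → 2.3.3; with added sugar → 2.3.3.2. Scheduled 34%. No special measure applies. → 34%.
Sum: 42% + 3% + 24% + 34% = 103%.

103%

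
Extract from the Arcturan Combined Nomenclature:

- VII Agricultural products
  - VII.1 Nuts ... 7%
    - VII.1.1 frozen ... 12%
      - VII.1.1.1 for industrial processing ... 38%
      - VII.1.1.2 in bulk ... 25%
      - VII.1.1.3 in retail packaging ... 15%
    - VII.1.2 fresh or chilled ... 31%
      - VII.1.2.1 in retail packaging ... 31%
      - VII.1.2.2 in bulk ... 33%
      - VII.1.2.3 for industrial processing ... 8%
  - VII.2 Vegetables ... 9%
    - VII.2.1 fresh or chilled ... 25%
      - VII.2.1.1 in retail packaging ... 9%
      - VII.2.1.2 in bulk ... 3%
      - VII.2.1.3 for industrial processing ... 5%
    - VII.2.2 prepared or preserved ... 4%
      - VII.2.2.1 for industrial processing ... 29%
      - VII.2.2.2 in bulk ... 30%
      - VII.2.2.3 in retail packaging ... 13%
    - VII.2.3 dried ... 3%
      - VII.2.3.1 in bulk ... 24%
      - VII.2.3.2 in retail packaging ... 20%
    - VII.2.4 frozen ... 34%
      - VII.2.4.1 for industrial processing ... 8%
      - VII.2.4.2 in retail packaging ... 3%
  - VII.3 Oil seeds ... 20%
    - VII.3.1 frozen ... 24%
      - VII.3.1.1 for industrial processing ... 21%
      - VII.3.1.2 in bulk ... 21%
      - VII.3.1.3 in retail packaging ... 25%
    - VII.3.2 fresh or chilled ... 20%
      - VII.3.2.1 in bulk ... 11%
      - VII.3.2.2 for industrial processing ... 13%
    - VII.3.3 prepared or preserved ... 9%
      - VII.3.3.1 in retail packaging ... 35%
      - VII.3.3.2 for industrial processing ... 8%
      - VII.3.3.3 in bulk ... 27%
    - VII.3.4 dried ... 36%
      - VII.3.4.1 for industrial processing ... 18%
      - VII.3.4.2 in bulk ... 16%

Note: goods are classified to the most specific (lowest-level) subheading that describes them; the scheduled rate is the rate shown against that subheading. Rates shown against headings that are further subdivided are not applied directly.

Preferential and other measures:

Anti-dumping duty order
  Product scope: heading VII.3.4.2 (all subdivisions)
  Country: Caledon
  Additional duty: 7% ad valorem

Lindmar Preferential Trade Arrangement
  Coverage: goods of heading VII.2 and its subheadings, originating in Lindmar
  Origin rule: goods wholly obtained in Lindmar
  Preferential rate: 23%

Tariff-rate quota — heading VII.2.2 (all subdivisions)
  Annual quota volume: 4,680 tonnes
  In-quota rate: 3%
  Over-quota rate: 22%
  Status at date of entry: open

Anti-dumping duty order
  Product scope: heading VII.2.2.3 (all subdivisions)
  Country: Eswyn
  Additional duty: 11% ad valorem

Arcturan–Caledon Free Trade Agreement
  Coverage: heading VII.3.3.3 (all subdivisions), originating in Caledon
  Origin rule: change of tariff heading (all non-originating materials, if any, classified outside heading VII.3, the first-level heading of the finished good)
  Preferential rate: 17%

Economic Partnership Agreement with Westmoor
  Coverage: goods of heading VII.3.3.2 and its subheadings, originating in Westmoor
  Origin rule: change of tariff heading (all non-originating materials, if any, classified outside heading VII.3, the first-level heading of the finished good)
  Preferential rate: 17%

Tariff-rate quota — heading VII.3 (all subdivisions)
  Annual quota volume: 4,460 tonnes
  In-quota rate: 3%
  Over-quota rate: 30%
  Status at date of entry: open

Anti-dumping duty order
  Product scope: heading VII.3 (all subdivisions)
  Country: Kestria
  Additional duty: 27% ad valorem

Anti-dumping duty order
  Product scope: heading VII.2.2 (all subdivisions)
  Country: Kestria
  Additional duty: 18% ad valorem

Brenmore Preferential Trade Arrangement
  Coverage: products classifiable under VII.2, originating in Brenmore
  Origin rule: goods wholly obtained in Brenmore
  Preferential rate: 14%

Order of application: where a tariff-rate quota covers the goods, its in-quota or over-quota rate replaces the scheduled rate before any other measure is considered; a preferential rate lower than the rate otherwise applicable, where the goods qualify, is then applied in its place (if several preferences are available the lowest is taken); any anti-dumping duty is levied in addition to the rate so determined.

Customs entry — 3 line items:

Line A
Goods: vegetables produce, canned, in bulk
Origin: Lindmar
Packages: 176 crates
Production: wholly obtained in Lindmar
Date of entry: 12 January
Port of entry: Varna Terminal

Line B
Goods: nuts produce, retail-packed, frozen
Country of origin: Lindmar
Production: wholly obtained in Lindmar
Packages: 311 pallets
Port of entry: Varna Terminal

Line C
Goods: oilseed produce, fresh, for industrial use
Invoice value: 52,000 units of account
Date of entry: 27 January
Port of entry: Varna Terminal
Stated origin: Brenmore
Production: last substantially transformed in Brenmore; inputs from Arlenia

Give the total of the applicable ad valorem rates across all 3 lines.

Line A: vegetables → VII.2; canned → VII.2.2; in bulk → VII.2.2.2. Scheduled 30%. quota on VII.2.2 open → in-quota 3%; Lindmar agreement on VII.2: wholly obtained → 23% available; preference 23% not lower than 3% → no reduction. → 3%.
Line B: nuts → VII.1; frozen → VII.1.1; retail-packed → VII.1.1.3. Scheduled 15%. Lindmar agreement on VII.2: VII.1.1.3 not covered. → 15%.
Line C: oilseed → VII.3; fresh → VII.3.2; for industrial use → VII.3.2.2. Scheduled 13%. quota on VII.3 open → in-quota 3%; Brenmore agreement on VII.2: VII.3.2.2 not covered. → 3%.
Sum: 3% + 15% + 3% = 21%.

21%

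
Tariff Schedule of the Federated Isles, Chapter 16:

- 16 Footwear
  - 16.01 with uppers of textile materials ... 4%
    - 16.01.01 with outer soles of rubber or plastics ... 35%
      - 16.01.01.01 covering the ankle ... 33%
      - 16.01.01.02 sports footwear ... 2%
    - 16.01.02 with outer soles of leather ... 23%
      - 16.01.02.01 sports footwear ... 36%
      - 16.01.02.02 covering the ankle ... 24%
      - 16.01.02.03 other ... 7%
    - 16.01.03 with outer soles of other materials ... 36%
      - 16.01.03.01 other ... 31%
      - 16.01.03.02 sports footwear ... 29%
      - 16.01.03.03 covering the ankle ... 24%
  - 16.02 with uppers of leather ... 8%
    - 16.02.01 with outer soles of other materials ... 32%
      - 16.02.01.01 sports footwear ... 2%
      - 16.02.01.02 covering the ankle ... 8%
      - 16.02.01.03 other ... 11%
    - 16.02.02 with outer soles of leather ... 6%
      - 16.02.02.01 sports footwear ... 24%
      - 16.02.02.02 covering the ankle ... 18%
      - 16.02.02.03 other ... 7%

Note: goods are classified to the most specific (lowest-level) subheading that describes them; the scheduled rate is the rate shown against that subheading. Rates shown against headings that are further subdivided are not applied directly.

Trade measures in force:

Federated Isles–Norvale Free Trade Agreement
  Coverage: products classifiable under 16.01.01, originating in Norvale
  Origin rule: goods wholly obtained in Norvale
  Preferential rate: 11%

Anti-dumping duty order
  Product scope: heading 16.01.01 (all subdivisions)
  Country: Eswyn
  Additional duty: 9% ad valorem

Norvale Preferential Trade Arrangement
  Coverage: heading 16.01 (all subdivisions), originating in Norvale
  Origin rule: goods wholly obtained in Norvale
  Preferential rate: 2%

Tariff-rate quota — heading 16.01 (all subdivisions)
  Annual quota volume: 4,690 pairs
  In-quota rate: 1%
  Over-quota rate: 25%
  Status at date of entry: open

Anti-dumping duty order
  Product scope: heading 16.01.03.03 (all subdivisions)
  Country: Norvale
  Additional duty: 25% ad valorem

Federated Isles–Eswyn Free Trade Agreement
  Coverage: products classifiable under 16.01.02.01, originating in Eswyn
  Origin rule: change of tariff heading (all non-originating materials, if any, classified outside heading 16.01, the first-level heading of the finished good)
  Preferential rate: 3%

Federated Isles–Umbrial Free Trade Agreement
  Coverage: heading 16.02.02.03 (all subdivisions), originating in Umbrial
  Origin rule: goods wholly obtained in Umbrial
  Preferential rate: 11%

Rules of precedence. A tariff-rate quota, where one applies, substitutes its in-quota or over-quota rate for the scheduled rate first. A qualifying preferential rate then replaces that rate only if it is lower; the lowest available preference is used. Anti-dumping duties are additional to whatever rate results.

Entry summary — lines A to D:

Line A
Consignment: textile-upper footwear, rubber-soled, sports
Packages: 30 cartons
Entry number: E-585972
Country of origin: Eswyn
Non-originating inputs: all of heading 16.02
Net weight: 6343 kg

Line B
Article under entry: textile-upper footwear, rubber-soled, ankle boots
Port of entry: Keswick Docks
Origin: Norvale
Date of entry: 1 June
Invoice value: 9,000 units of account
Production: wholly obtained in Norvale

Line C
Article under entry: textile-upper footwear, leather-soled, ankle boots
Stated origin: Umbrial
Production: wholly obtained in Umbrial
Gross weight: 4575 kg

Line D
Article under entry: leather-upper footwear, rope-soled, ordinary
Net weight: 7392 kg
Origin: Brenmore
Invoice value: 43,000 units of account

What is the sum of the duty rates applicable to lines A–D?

Line A: textile-upper → 16.01; rubber-soled → 16.01.01; sports → 16.01.01.02. Scheduled 2%. quota on 16.01 open → in-quota 1%; Eswyn agreement on 16.01.02.01: 16.01.01.02 not covered; anti-dumping (Eswyn, 16.01.01): +9%; total 1% + 9% = 10%. → 10%.
Line B: textile-upper → 16.01; rubber-soled → 16.01.01; ankle boots → 16.01.01.01. Scheduled 33%. quota on 16.01 open → in-quota 1%; Norvale agreement on 16.01.01: wholly obtained → 11% available; Norvale agreement on 16.01: wholly obtained → 2% available; preference 2% not lower than 1% → no reduction. → 1%.
Line C: textile-upper → 16.01; leather-soled → 16.01.02; ankle boots → 16.01.02.02. Scheduled 24%. quota on 16.01 open → in-quota 1%; Umbrial agreement on 16.02.02.03: 16.01.02.02 not covered. → 1%.
Line D: leather-upper → 16.02; rope-soled → 16.02.01; ordinary → 16.02.01.03. Scheduled 11%. No special measure applies. → 11%.
Sum: 10% + 1% + 1% + 11% = 23%.

23%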